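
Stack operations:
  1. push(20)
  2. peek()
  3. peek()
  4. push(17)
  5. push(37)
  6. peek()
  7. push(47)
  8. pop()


push(20) -> [20]
peek()->20
peek()->20
push(17) -> [20, 17]
push(37) -> [20, 17, 37]
peek()->37
push(47) -> [20, 17, 37, 47]
pop()->47, [20, 17, 37]

Final stack: [20, 17, 37]


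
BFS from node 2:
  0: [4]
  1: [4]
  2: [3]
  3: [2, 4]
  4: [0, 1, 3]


Visit 2, enqueue [3]
Visit 3, enqueue [4]
Visit 4, enqueue [0, 1]
Visit 0, enqueue []
Visit 1, enqueue []

BFS order: [2, 3, 4, 0, 1]


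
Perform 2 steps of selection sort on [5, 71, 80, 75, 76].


Initial: [5, 71, 80, 75, 76]
Step 1: min=5 at 0
  Swap: [5, 71, 80, 75, 76]
Step 2: min=71 at 1
  Swap: [5, 71, 80, 75, 76]

After 2 steps: [5, 71, 80, 75, 76]


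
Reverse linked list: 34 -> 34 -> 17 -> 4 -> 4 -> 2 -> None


Step 1: curr=34, set curr.next=prev(None) | reversed so far: 34
Step 2: curr=34, set curr.next=prev(34) | reversed so far: 34 -> 34
Step 3: curr=17, set curr.next=prev(34) | reversed so far: 17 -> 34 -> 34
Step 4: curr=4, set curr.next=prev(17) | reversed so far: 4 -> 17 -> 34 -> 34
Step 5: curr=4, set curr.next=prev(4) | reversed so far: 4 -> 4 -> 17 -> 34 -> 34
Step 6: curr=2, set curr.next=prev(4) | reversed so far: 2 -> 4 -> 4 -> 17 -> 34 -> 34

2 -> 4 -> 4 -> 17 -> 34 -> 34 -> None


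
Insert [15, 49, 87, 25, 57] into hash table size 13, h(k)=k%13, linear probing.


Insert 15: h=2 -> slot 2
Insert 49: h=10 -> slot 10
Insert 87: h=9 -> slot 9
Insert 25: h=12 -> slot 12
Insert 57: h=5 -> slot 5

Table: [None, None, 15, None, None, 57, None, None, None, 87, 49, None, 25]


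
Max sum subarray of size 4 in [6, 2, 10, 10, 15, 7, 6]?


[0:4]: 28
[1:5]: 37
[2:6]: 42
[3:7]: 38

Max: 42 at [2:6]


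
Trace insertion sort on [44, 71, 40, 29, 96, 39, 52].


Initial: [44, 71, 40, 29, 96, 39, 52]
Insert 71: [44, 71, 40, 29, 96, 39, 52]
Insert 40: [40, 44, 71, 29, 96, 39, 52]
Insert 29: [29, 40, 44, 71, 96, 39, 52]
Insert 96: [29, 40, 44, 71, 96, 39, 52]
Insert 39: [29, 39, 40, 44, 71, 96, 52]
Insert 52: [29, 39, 40, 44, 52, 71, 96]

Sorted: [29, 39, 40, 44, 52, 71, 96]


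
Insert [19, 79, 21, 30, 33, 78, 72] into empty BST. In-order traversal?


Insert 19: root
Insert 79: R from 19
Insert 21: R from 19 -> L from 79
Insert 30: R from 19 -> L from 79 -> R from 21
Insert 33: R from 19 -> L from 79 -> R from 21 -> R from 30
Insert 78: R from 19 -> L from 79 -> R from 21 -> R from 30 -> R from 33
Insert 72: R from 19 -> L from 79 -> R from 21 -> R from 30 -> R from 33 -> L from 78

In-order: [19, 21, 30, 33, 72, 78, 79]


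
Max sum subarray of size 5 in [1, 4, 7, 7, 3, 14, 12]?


[0:5]: 22
[1:6]: 35
[2:7]: 43

Max: 43 at [2:7]


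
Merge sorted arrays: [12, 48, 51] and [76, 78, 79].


Take 12 from A
Take 48 from A
Take 51 from A

Merged: [12, 48, 51, 76, 78, 79]


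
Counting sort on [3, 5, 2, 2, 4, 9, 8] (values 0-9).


Input: [3, 5, 2, 2, 4, 9, 8]
Counts: [0, 0, 2, 1, 1, 1, 0, 0, 1, 1]

Sorted: [2, 2, 3, 4, 5, 8, 9]


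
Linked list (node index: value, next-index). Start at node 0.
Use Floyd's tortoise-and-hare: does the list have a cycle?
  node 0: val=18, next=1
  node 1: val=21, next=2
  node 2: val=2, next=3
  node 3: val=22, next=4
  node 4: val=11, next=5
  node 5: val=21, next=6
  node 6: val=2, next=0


Floyd's tortoise (slow, +1) and hare (fast, +2):
  init: slow=0, fast=0
  step 1: slow=1, fast=2
  step 2: slow=2, fast=4
  step 3: slow=3, fast=6
  step 4: slow=4, fast=1
  step 5: slow=5, fast=3
  step 6: slow=6, fast=5
  step 7: slow=0, fast=0
  slow == fast at node 0: cycle detected

Cycle: yes


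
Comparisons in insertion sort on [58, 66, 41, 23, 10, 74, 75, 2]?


Algorithm: insertion sort
Input: [58, 66, 41, 23, 10, 74, 75, 2]
Sorted: [2, 10, 23, 41, 58, 66, 74, 75]

19


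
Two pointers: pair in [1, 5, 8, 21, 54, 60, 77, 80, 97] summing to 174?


lo=0(1)+hi=8(97)=98
lo=1(5)+hi=8(97)=102
lo=2(8)+hi=8(97)=105
lo=3(21)+hi=8(97)=118
lo=4(54)+hi=8(97)=151
lo=5(60)+hi=8(97)=157
lo=6(77)+hi=8(97)=174

Yes: 77+97=174


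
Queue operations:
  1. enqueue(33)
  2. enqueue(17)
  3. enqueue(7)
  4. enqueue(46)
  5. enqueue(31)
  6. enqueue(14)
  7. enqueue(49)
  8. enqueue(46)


enqueue(33) -> [33]
enqueue(17) -> [33, 17]
enqueue(7) -> [33, 17, 7]
enqueue(46) -> [33, 17, 7, 46]
enqueue(31) -> [33, 17, 7, 46, 31]
enqueue(14) -> [33, 17, 7, 46, 31, 14]
enqueue(49) -> [33, 17, 7, 46, 31, 14, 49]
enqueue(46) -> [33, 17, 7, 46, 31, 14, 49, 46]

Final queue: [33, 17, 7, 46, 31, 14, 49, 46]


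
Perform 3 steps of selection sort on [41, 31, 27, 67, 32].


Initial: [41, 31, 27, 67, 32]
Step 1: min=27 at 2
  Swap: [27, 31, 41, 67, 32]
Step 2: min=31 at 1
  Swap: [27, 31, 41, 67, 32]
Step 3: min=32 at 4
  Swap: [27, 31, 32, 67, 41]

After 3 steps: [27, 31, 32, 67, 41]


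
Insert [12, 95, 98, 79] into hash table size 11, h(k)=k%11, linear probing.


Insert 12: h=1 -> slot 1
Insert 95: h=7 -> slot 7
Insert 98: h=10 -> slot 10
Insert 79: h=2 -> slot 2

Table: [None, 12, 79, None, None, None, None, 95, None, None, 98]


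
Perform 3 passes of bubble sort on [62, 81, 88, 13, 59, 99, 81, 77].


Initial: [62, 81, 88, 13, 59, 99, 81, 77]
Pass 1: [62, 81, 13, 59, 88, 81, 77, 99] (4 swaps)
Pass 2: [62, 13, 59, 81, 81, 77, 88, 99] (4 swaps)
Pass 3: [13, 59, 62, 81, 77, 81, 88, 99] (3 swaps)

After 3 passes: [13, 59, 62, 81, 77, 81, 88, 99]


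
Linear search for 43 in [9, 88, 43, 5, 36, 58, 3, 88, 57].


i=0: 9!=43
i=1: 88!=43
i=2: 43==43 found!

Found at 2, 3 comps


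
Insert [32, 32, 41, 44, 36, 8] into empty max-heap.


Insert 32: [32]
Insert 32: [32, 32]
Insert 41: [41, 32, 32]
Insert 44: [44, 41, 32, 32]
Insert 36: [44, 41, 32, 32, 36]
Insert 8: [44, 41, 32, 32, 36, 8]

Final heap: [44, 41, 32, 32, 36, 8]


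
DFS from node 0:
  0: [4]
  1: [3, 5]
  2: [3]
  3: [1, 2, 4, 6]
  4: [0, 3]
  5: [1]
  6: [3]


Visit 0, push [4]
Visit 4, push [3]
Visit 3, push [6, 2, 1]
Visit 1, push [5]
Visit 5, push []
Visit 2, push []
Visit 6, push []

DFS order: [0, 4, 3, 1, 5, 2, 6]


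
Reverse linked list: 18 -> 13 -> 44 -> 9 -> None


Step 1: curr=18, set curr.next=prev(None) | reversed so far: 18
Step 2: curr=13, set curr.next=prev(18) | reversed so far: 13 -> 18
Step 3: curr=44, set curr.next=prev(13) | reversed so far: 44 -> 13 -> 18
Step 4: curr=9, set curr.next=prev(44) | reversed so far: 9 -> 44 -> 13 -> 18

9 -> 44 -> 13 -> 18 -> None


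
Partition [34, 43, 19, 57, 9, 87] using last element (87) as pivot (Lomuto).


Pivot: 87
  34 <= 87: advance i (no swap)
  43 <= 87: advance i (no swap)
  19 <= 87: advance i (no swap)
  57 <= 87: advance i (no swap)
  9 <= 87: advance i (no swap)
Place pivot at 5: [34, 43, 19, 57, 9, 87]

Partitioned: [34, 43, 19, 57, 9, 87]


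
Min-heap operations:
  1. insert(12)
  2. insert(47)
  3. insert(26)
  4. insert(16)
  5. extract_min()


insert(12) -> [12]
insert(47) -> [12, 47]
insert(26) -> [12, 47, 26]
insert(16) -> [12, 16, 26, 47]
extract_min()->12, [16, 47, 26]

Final heap: [16, 47, 26]


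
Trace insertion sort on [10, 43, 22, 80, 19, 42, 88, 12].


Initial: [10, 43, 22, 80, 19, 42, 88, 12]
Insert 43: [10, 43, 22, 80, 19, 42, 88, 12]
Insert 22: [10, 22, 43, 80, 19, 42, 88, 12]
Insert 80: [10, 22, 43, 80, 19, 42, 88, 12]
Insert 19: [10, 19, 22, 43, 80, 42, 88, 12]
Insert 42: [10, 19, 22, 42, 43, 80, 88, 12]
Insert 88: [10, 19, 22, 42, 43, 80, 88, 12]
Insert 12: [10, 12, 19, 22, 42, 43, 80, 88]

Sorted: [10, 12, 19, 22, 42, 43, 80, 88]


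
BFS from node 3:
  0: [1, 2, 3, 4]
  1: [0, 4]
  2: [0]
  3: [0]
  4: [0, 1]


Visit 3, enqueue [0]
Visit 0, enqueue [1, 2, 4]
Visit 1, enqueue []
Visit 2, enqueue []
Visit 4, enqueue []

BFS order: [3, 0, 1, 2, 4]


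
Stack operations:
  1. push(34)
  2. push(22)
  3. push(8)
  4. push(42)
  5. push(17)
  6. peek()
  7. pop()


push(34) -> [34]
push(22) -> [34, 22]
push(8) -> [34, 22, 8]
push(42) -> [34, 22, 8, 42]
push(17) -> [34, 22, 8, 42, 17]
peek()->17
pop()->17, [34, 22, 8, 42]

Final stack: [34, 22, 8, 42]


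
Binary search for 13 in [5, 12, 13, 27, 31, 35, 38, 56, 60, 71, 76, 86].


Step 1: lo=0, hi=11, mid=5, val=35
Step 2: lo=0, hi=4, mid=2, val=13

Found at index 2


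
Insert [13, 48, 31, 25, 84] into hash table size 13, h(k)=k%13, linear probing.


Insert 13: h=0 -> slot 0
Insert 48: h=9 -> slot 9
Insert 31: h=5 -> slot 5
Insert 25: h=12 -> slot 12
Insert 84: h=6 -> slot 6

Table: [13, None, None, None, None, 31, 84, None, None, 48, None, None, 25]


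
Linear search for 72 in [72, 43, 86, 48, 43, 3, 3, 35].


i=0: 72==72 found!

Found at 0, 1 comps


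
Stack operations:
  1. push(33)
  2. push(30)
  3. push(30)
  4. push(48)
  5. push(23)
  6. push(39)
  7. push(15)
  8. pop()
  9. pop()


push(33) -> [33]
push(30) -> [33, 30]
push(30) -> [33, 30, 30]
push(48) -> [33, 30, 30, 48]
push(23) -> [33, 30, 30, 48, 23]
push(39) -> [33, 30, 30, 48, 23, 39]
push(15) -> [33, 30, 30, 48, 23, 39, 15]
pop()->15, [33, 30, 30, 48, 23, 39]
pop()->39, [33, 30, 30, 48, 23]

Final stack: [33, 30, 30, 48, 23]


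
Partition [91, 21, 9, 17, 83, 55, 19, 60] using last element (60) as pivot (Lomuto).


Pivot: 60
  21 <= 60: swap -> [21, 91, 9, 17, 83, 55, 19, 60]
  9 <= 60: swap -> [21, 9, 91, 17, 83, 55, 19, 60]
  17 <= 60: swap -> [21, 9, 17, 91, 83, 55, 19, 60]
  55 <= 60: swap -> [21, 9, 17, 55, 83, 91, 19, 60]
  19 <= 60: swap -> [21, 9, 17, 55, 19, 91, 83, 60]
Place pivot at 5: [21, 9, 17, 55, 19, 60, 83, 91]

Partitioned: [21, 9, 17, 55, 19, 60, 83, 91]


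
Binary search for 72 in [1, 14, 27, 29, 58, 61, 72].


Step 1: lo=0, hi=6, mid=3, val=29
Step 2: lo=4, hi=6, mid=5, val=61
Step 3: lo=6, hi=6, mid=6, val=72

Found at index 6


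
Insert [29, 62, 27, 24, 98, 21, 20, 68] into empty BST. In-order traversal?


Insert 29: root
Insert 62: R from 29
Insert 27: L from 29
Insert 24: L from 29 -> L from 27
Insert 98: R from 29 -> R from 62
Insert 21: L from 29 -> L from 27 -> L from 24
Insert 20: L from 29 -> L from 27 -> L from 24 -> L from 21
Insert 68: R from 29 -> R from 62 -> L from 98

In-order: [20, 21, 24, 27, 29, 62, 68, 98]


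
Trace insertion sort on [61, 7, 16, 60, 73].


Initial: [61, 7, 16, 60, 73]
Insert 7: [7, 61, 16, 60, 73]
Insert 16: [7, 16, 61, 60, 73]
Insert 60: [7, 16, 60, 61, 73]
Insert 73: [7, 16, 60, 61, 73]

Sorted: [7, 16, 60, 61, 73]


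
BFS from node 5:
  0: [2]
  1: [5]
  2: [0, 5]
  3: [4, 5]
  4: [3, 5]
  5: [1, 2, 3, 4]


Visit 5, enqueue [1, 2, 3, 4]
Visit 1, enqueue []
Visit 2, enqueue [0]
Visit 3, enqueue []
Visit 4, enqueue []
Visit 0, enqueue []

BFS order: [5, 1, 2, 3, 4, 0]


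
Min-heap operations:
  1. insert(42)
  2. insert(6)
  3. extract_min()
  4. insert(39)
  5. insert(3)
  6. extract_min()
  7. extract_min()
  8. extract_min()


insert(42) -> [42]
insert(6) -> [6, 42]
extract_min()->6, [42]
insert(39) -> [39, 42]
insert(3) -> [3, 42, 39]
extract_min()->3, [39, 42]
extract_min()->39, [42]
extract_min()->42, []

Final heap: []


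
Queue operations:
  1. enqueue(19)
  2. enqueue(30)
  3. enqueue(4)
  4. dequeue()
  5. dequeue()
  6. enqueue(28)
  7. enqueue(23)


enqueue(19) -> [19]
enqueue(30) -> [19, 30]
enqueue(4) -> [19, 30, 4]
dequeue()->19, [30, 4]
dequeue()->30, [4]
enqueue(28) -> [4, 28]
enqueue(23) -> [4, 28, 23]

Final queue: [4, 28, 23]


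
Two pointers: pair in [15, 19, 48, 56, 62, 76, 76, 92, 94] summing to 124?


lo=0(15)+hi=8(94)=109
lo=1(19)+hi=8(94)=113
lo=2(48)+hi=8(94)=142
lo=2(48)+hi=7(92)=140
lo=2(48)+hi=6(76)=124

Yes: 48+76=124


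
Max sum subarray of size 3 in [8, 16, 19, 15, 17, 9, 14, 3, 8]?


[0:3]: 43
[1:4]: 50
[2:5]: 51
[3:6]: 41
[4:7]: 40
[5:8]: 26
[6:9]: 25

Max: 51 at [2:5]


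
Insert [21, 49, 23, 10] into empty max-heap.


Insert 21: [21]
Insert 49: [49, 21]
Insert 23: [49, 21, 23]
Insert 10: [49, 21, 23, 10]

Final heap: [49, 21, 23, 10]


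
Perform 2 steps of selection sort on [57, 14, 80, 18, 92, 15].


Initial: [57, 14, 80, 18, 92, 15]
Step 1: min=14 at 1
  Swap: [14, 57, 80, 18, 92, 15]
Step 2: min=15 at 5
  Swap: [14, 15, 80, 18, 92, 57]

After 2 steps: [14, 15, 80, 18, 92, 57]


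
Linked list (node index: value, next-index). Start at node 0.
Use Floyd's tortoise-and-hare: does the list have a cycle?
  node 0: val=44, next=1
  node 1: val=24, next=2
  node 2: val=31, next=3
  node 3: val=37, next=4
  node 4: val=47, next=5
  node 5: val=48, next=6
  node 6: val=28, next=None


Floyd's tortoise (slow, +1) and hare (fast, +2):
  init: slow=0, fast=0
  step 1: slow=1, fast=2
  step 2: slow=2, fast=4
  step 3: slow=3, fast=6
  step 4: fast -> None, no cycle

Cycle: no


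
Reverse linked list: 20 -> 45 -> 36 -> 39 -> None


Step 1: curr=20, set curr.next=prev(None) | reversed so far: 20
Step 2: curr=45, set curr.next=prev(20) | reversed so far: 45 -> 20
Step 3: curr=36, set curr.next=prev(45) | reversed so far: 36 -> 45 -> 20
Step 4: curr=39, set curr.next=prev(36) | reversed so far: 39 -> 36 -> 45 -> 20

39 -> 36 -> 45 -> 20 -> None


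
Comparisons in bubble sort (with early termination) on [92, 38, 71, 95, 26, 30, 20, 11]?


Algorithm: bubble sort (with early termination)
Input: [92, 38, 71, 95, 26, 30, 20, 11]
Sorted: [11, 20, 26, 30, 38, 71, 92, 95]

28


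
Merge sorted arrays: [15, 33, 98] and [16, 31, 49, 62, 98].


Take 15 from A
Take 16 from B
Take 31 from B
Take 33 from A
Take 49 from B
Take 62 from B
Take 98 from A

Merged: [15, 16, 31, 33, 49, 62, 98, 98]


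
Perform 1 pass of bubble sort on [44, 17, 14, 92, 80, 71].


Initial: [44, 17, 14, 92, 80, 71]
Pass 1: [17, 14, 44, 80, 71, 92] (4 swaps)

After 1 pass: [17, 14, 44, 80, 71, 92]


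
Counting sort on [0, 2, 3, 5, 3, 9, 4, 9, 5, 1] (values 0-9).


Input: [0, 2, 3, 5, 3, 9, 4, 9, 5, 1]
Counts: [1, 1, 1, 2, 1, 2, 0, 0, 0, 2]

Sorted: [0, 1, 2, 3, 3, 4, 5, 5, 9, 9]


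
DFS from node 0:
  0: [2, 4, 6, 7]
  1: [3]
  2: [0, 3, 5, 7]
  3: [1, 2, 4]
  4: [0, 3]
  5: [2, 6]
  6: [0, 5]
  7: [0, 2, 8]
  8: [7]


Visit 0, push [7, 6, 4, 2]
Visit 2, push [7, 5, 3]
Visit 3, push [4, 1]
Visit 1, push []
Visit 4, push []
Visit 5, push [6]
Visit 6, push []
Visit 7, push [8]
Visit 8, push []

DFS order: [0, 2, 3, 1, 4, 5, 6, 7, 8]


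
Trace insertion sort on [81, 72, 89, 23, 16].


Initial: [81, 72, 89, 23, 16]
Insert 72: [72, 81, 89, 23, 16]
Insert 89: [72, 81, 89, 23, 16]
Insert 23: [23, 72, 81, 89, 16]
Insert 16: [16, 23, 72, 81, 89]

Sorted: [16, 23, 72, 81, 89]


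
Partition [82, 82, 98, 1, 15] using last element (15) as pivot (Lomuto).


Pivot: 15
  1 <= 15: swap -> [1, 82, 98, 82, 15]
Place pivot at 1: [1, 15, 98, 82, 82]

Partitioned: [1, 15, 98, 82, 82]


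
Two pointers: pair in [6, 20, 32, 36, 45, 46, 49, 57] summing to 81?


lo=0(6)+hi=7(57)=63
lo=1(20)+hi=7(57)=77
lo=2(32)+hi=7(57)=89
lo=2(32)+hi=6(49)=81

Yes: 32+49=81


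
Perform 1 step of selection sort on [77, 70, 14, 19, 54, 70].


Initial: [77, 70, 14, 19, 54, 70]
Step 1: min=14 at 2
  Swap: [14, 70, 77, 19, 54, 70]

After 1 step: [14, 70, 77, 19, 54, 70]


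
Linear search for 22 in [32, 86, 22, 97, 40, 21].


i=0: 32!=22
i=1: 86!=22
i=2: 22==22 found!

Found at 2, 3 comps


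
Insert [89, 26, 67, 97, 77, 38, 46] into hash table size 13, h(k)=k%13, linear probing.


Insert 89: h=11 -> slot 11
Insert 26: h=0 -> slot 0
Insert 67: h=2 -> slot 2
Insert 97: h=6 -> slot 6
Insert 77: h=12 -> slot 12
Insert 38: h=12, 2 probes -> slot 1
Insert 46: h=7 -> slot 7

Table: [26, 38, 67, None, None, None, 97, 46, None, None, None, 89, 77]


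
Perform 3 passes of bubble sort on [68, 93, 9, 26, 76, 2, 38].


Initial: [68, 93, 9, 26, 76, 2, 38]
Pass 1: [68, 9, 26, 76, 2, 38, 93] (5 swaps)
Pass 2: [9, 26, 68, 2, 38, 76, 93] (4 swaps)
Pass 3: [9, 26, 2, 38, 68, 76, 93] (2 swaps)

After 3 passes: [9, 26, 2, 38, 68, 76, 93]


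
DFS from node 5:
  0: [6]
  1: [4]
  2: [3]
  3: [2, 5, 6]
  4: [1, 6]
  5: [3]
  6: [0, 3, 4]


Visit 5, push [3]
Visit 3, push [6, 2]
Visit 2, push []
Visit 6, push [4, 0]
Visit 0, push []
Visit 4, push [1]
Visit 1, push []

DFS order: [5, 3, 2, 6, 0, 4, 1]


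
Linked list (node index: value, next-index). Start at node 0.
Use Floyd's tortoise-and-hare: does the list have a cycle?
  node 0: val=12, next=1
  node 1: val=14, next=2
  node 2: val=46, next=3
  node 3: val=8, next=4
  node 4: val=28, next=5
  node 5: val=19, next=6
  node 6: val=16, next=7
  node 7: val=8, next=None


Floyd's tortoise (slow, +1) and hare (fast, +2):
  init: slow=0, fast=0
  step 1: slow=1, fast=2
  step 2: slow=2, fast=4
  step 3: slow=3, fast=6
  step 4: fast 6->7->None, no cycle

Cycle: no


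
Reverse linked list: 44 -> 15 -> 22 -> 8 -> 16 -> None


Step 1: curr=44, set curr.next=prev(None) | reversed so far: 44
Step 2: curr=15, set curr.next=prev(44) | reversed so far: 15 -> 44
Step 3: curr=22, set curr.next=prev(15) | reversed so far: 22 -> 15 -> 44
Step 4: curr=8, set curr.next=prev(22) | reversed so far: 8 -> 22 -> 15 -> 44
Step 5: curr=16, set curr.next=prev(8) | reversed so far: 16 -> 8 -> 22 -> 15 -> 44

16 -> 8 -> 22 -> 15 -> 44 -> None


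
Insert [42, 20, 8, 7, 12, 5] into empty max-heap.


Insert 42: [42]
Insert 20: [42, 20]
Insert 8: [42, 20, 8]
Insert 7: [42, 20, 8, 7]
Insert 12: [42, 20, 8, 7, 12]
Insert 5: [42, 20, 8, 7, 12, 5]

Final heap: [42, 20, 8, 7, 12, 5]


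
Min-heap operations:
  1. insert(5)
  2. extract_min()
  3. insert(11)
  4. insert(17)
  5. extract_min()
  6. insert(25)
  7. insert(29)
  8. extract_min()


insert(5) -> [5]
extract_min()->5, []
insert(11) -> [11]
insert(17) -> [11, 17]
extract_min()->11, [17]
insert(25) -> [17, 25]
insert(29) -> [17, 25, 29]
extract_min()->17, [25, 29]

Final heap: [25, 29]


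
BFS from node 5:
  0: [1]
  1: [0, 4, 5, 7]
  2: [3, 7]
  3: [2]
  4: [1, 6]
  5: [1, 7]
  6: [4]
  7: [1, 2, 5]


Visit 5, enqueue [1, 7]
Visit 1, enqueue [0, 4]
Visit 7, enqueue [2]
Visit 0, enqueue []
Visit 4, enqueue [6]
Visit 2, enqueue [3]
Visit 6, enqueue []
Visit 3, enqueue []

BFS order: [5, 1, 7, 0, 4, 2, 6, 3]


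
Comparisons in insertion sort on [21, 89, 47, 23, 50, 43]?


Algorithm: insertion sort
Input: [21, 89, 47, 23, 50, 43]
Sorted: [21, 23, 43, 47, 50, 89]

12


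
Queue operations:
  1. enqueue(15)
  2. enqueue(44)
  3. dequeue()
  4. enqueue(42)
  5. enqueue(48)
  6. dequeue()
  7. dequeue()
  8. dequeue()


enqueue(15) -> [15]
enqueue(44) -> [15, 44]
dequeue()->15, [44]
enqueue(42) -> [44, 42]
enqueue(48) -> [44, 42, 48]
dequeue()->44, [42, 48]
dequeue()->42, [48]
dequeue()->48, []

Final queue: []


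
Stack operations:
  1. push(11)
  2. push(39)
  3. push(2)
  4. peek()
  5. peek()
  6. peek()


push(11) -> [11]
push(39) -> [11, 39]
push(2) -> [11, 39, 2]
peek()->2
peek()->2
peek()->2

Final stack: [11, 39, 2]


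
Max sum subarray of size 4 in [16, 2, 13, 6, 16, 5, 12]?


[0:4]: 37
[1:5]: 37
[2:6]: 40
[3:7]: 39

Max: 40 at [2:6]


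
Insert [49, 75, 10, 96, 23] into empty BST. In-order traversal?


Insert 49: root
Insert 75: R from 49
Insert 10: L from 49
Insert 96: R from 49 -> R from 75
Insert 23: L from 49 -> R from 10

In-order: [10, 23, 49, 75, 96]


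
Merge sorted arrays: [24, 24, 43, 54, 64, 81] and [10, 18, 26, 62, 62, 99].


Take 10 from B
Take 18 from B
Take 24 from A
Take 24 from A
Take 26 from B
Take 43 from A
Take 54 from A
Take 62 from B
Take 62 from B
Take 64 from A
Take 81 from A

Merged: [10, 18, 24, 24, 26, 43, 54, 62, 62, 64, 81, 99]


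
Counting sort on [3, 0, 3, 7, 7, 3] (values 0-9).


Input: [3, 0, 3, 7, 7, 3]
Counts: [1, 0, 0, 3, 0, 0, 0, 2, 0, 0]

Sorted: [0, 3, 3, 3, 7, 7]


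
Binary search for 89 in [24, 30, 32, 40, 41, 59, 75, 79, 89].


Step 1: lo=0, hi=8, mid=4, val=41
Step 2: lo=5, hi=8, mid=6, val=75
Step 3: lo=7, hi=8, mid=7, val=79
Step 4: lo=8, hi=8, mid=8, val=89

Found at index 8


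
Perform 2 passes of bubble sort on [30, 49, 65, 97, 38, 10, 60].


Initial: [30, 49, 65, 97, 38, 10, 60]
Pass 1: [30, 49, 65, 38, 10, 60, 97] (3 swaps)
Pass 2: [30, 49, 38, 10, 60, 65, 97] (3 swaps)

After 2 passes: [30, 49, 38, 10, 60, 65, 97]


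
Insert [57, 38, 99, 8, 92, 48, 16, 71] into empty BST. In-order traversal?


Insert 57: root
Insert 38: L from 57
Insert 99: R from 57
Insert 8: L from 57 -> L from 38
Insert 92: R from 57 -> L from 99
Insert 48: L from 57 -> R from 38
Insert 16: L from 57 -> L from 38 -> R from 8
Insert 71: R from 57 -> L from 99 -> L from 92

In-order: [8, 16, 38, 48, 57, 71, 92, 99]


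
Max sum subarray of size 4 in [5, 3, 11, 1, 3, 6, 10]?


[0:4]: 20
[1:5]: 18
[2:6]: 21
[3:7]: 20

Max: 21 at [2:6]


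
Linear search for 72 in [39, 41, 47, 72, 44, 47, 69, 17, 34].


i=0: 39!=72
i=1: 41!=72
i=2: 47!=72
i=3: 72==72 found!

Found at 3, 4 comps


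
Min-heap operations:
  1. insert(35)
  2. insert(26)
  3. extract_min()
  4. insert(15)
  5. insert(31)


insert(35) -> [35]
insert(26) -> [26, 35]
extract_min()->26, [35]
insert(15) -> [15, 35]
insert(31) -> [15, 35, 31]

Final heap: [15, 35, 31]


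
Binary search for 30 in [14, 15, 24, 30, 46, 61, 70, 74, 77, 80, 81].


Step 1: lo=0, hi=10, mid=5, val=61
Step 2: lo=0, hi=4, mid=2, val=24
Step 3: lo=3, hi=4, mid=3, val=30

Found at index 3


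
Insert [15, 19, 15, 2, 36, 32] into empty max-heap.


Insert 15: [15]
Insert 19: [19, 15]
Insert 15: [19, 15, 15]
Insert 2: [19, 15, 15, 2]
Insert 36: [36, 19, 15, 2, 15]
Insert 32: [36, 19, 32, 2, 15, 15]

Final heap: [36, 19, 32, 2, 15, 15]


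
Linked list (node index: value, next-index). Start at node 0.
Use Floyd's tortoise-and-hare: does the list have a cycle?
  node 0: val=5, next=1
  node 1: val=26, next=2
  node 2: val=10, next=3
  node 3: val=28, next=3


Floyd's tortoise (slow, +1) and hare (fast, +2):
  init: slow=0, fast=0
  step 1: slow=1, fast=2
  step 2: slow=2, fast=3
  step 3: slow=3, fast=3
  slow == fast at node 3: cycle detected

Cycle: yes


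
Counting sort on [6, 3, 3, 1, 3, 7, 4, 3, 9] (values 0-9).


Input: [6, 3, 3, 1, 3, 7, 4, 3, 9]
Counts: [0, 1, 0, 4, 1, 0, 1, 1, 0, 1]

Sorted: [1, 3, 3, 3, 3, 4, 6, 7, 9]


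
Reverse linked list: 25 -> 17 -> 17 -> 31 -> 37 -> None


Step 1: curr=25, set curr.next=prev(None) | reversed so far: 25
Step 2: curr=17, set curr.next=prev(25) | reversed so far: 17 -> 25
Step 3: curr=17, set curr.next=prev(17) | reversed so far: 17 -> 17 -> 25
Step 4: curr=31, set curr.next=prev(17) | reversed so far: 31 -> 17 -> 17 -> 25
Step 5: curr=37, set curr.next=prev(31) | reversed so far: 37 -> 31 -> 17 -> 17 -> 25

37 -> 31 -> 17 -> 17 -> 25 -> None


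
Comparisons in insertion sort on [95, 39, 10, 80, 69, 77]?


Algorithm: insertion sort
Input: [95, 39, 10, 80, 69, 77]
Sorted: [10, 39, 69, 77, 80, 95]

11


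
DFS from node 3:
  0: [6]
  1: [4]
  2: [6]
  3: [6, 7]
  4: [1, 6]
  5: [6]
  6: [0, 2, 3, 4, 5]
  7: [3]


Visit 3, push [7, 6]
Visit 6, push [5, 4, 2, 0]
Visit 0, push []
Visit 2, push []
Visit 4, push [1]
Visit 1, push []
Visit 5, push []
Visit 7, push []

DFS order: [3, 6, 0, 2, 4, 1, 5, 7]


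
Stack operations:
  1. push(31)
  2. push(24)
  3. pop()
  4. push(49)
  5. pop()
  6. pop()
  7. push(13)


push(31) -> [31]
push(24) -> [31, 24]
pop()->24, [31]
push(49) -> [31, 49]
pop()->49, [31]
pop()->31, []
push(13) -> [13]

Final stack: [13]


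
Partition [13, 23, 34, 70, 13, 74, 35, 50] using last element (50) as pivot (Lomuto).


Pivot: 50
  13 <= 50: advance i (no swap)
  23 <= 50: advance i (no swap)
  34 <= 50: advance i (no swap)
  13 <= 50: swap -> [13, 23, 34, 13, 70, 74, 35, 50]
  35 <= 50: swap -> [13, 23, 34, 13, 35, 74, 70, 50]
Place pivot at 5: [13, 23, 34, 13, 35, 50, 70, 74]

Partitioned: [13, 23, 34, 13, 35, 50, 70, 74]


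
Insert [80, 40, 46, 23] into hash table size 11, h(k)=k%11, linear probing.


Insert 80: h=3 -> slot 3
Insert 40: h=7 -> slot 7
Insert 46: h=2 -> slot 2
Insert 23: h=1 -> slot 1

Table: [None, 23, 46, 80, None, None, None, 40, None, None, None]


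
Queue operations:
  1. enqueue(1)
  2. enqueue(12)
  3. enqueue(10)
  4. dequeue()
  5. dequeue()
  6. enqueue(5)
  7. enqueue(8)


enqueue(1) -> [1]
enqueue(12) -> [1, 12]
enqueue(10) -> [1, 12, 10]
dequeue()->1, [12, 10]
dequeue()->12, [10]
enqueue(5) -> [10, 5]
enqueue(8) -> [10, 5, 8]

Final queue: [10, 5, 8]


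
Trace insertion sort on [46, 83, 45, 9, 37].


Initial: [46, 83, 45, 9, 37]
Insert 83: [46, 83, 45, 9, 37]
Insert 45: [45, 46, 83, 9, 37]
Insert 9: [9, 45, 46, 83, 37]
Insert 37: [9, 37, 45, 46, 83]

Sorted: [9, 37, 45, 46, 83]


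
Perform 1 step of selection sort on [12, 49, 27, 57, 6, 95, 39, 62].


Initial: [12, 49, 27, 57, 6, 95, 39, 62]
Step 1: min=6 at 4
  Swap: [6, 49, 27, 57, 12, 95, 39, 62]

After 1 step: [6, 49, 27, 57, 12, 95, 39, 62]


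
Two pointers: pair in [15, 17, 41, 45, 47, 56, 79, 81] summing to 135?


lo=0(15)+hi=7(81)=96
lo=1(17)+hi=7(81)=98
lo=2(41)+hi=7(81)=122
lo=3(45)+hi=7(81)=126
lo=4(47)+hi=7(81)=128
lo=5(56)+hi=7(81)=137
lo=5(56)+hi=6(79)=135

Yes: 56+79=135


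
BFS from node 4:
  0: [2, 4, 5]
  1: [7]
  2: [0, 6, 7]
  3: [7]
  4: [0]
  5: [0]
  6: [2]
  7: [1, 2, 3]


Visit 4, enqueue [0]
Visit 0, enqueue [2, 5]
Visit 2, enqueue [6, 7]
Visit 5, enqueue []
Visit 6, enqueue []
Visit 7, enqueue [1, 3]
Visit 1, enqueue []
Visit 3, enqueue []

BFS order: [4, 0, 2, 5, 6, 7, 1, 3]


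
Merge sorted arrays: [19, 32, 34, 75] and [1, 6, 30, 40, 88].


Take 1 from B
Take 6 from B
Take 19 from A
Take 30 from B
Take 32 from A
Take 34 from A
Take 40 from B
Take 75 from A

Merged: [1, 6, 19, 30, 32, 34, 40, 75, 88]


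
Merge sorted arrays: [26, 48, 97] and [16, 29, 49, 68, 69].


Take 16 from B
Take 26 from A
Take 29 from B
Take 48 from A
Take 49 from B
Take 68 from B
Take 69 from B

Merged: [16, 26, 29, 48, 49, 68, 69, 97]


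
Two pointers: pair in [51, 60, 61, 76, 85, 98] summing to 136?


lo=0(51)+hi=5(98)=149
lo=0(51)+hi=4(85)=136

Yes: 51+85=136


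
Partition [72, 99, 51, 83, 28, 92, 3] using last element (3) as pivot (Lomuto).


Pivot: 3
Place pivot at 0: [3, 99, 51, 83, 28, 92, 72]

Partitioned: [3, 99, 51, 83, 28, 92, 72]


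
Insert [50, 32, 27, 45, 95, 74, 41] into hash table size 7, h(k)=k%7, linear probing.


Insert 50: h=1 -> slot 1
Insert 32: h=4 -> slot 4
Insert 27: h=6 -> slot 6
Insert 45: h=3 -> slot 3
Insert 95: h=4, 1 probes -> slot 5
Insert 74: h=4, 3 probes -> slot 0
Insert 41: h=6, 3 probes -> slot 2

Table: [74, 50, 41, 45, 32, 95, 27]


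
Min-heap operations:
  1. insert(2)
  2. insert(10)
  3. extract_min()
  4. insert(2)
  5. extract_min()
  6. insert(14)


insert(2) -> [2]
insert(10) -> [2, 10]
extract_min()->2, [10]
insert(2) -> [2, 10]
extract_min()->2, [10]
insert(14) -> [10, 14]

Final heap: [10, 14]


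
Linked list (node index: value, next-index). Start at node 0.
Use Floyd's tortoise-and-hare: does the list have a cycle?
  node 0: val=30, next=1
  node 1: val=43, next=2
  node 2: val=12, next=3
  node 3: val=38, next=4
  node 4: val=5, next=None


Floyd's tortoise (slow, +1) and hare (fast, +2):
  init: slow=0, fast=0
  step 1: slow=1, fast=2
  step 2: slow=2, fast=4
  step 3: fast -> None, no cycle

Cycle: no


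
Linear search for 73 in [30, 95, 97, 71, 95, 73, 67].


i=0: 30!=73
i=1: 95!=73
i=2: 97!=73
i=3: 71!=73
i=4: 95!=73
i=5: 73==73 found!

Found at 5, 6 comps


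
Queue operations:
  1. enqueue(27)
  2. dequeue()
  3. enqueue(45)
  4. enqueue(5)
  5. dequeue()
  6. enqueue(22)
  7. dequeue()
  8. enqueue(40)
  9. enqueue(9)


enqueue(27) -> [27]
dequeue()->27, []
enqueue(45) -> [45]
enqueue(5) -> [45, 5]
dequeue()->45, [5]
enqueue(22) -> [5, 22]
dequeue()->5, [22]
enqueue(40) -> [22, 40]
enqueue(9) -> [22, 40, 9]

Final queue: [22, 40, 9]


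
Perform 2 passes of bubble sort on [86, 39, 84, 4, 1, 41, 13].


Initial: [86, 39, 84, 4, 1, 41, 13]
Pass 1: [39, 84, 4, 1, 41, 13, 86] (6 swaps)
Pass 2: [39, 4, 1, 41, 13, 84, 86] (4 swaps)

After 2 passes: [39, 4, 1, 41, 13, 84, 86]


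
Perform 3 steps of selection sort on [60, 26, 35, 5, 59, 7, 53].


Initial: [60, 26, 35, 5, 59, 7, 53]
Step 1: min=5 at 3
  Swap: [5, 26, 35, 60, 59, 7, 53]
Step 2: min=7 at 5
  Swap: [5, 7, 35, 60, 59, 26, 53]
Step 3: min=26 at 5
  Swap: [5, 7, 26, 60, 59, 35, 53]

After 3 steps: [5, 7, 26, 60, 59, 35, 53]


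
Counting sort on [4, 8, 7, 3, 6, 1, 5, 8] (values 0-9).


Input: [4, 8, 7, 3, 6, 1, 5, 8]
Counts: [0, 1, 0, 1, 1, 1, 1, 1, 2, 0]

Sorted: [1, 3, 4, 5, 6, 7, 8, 8]


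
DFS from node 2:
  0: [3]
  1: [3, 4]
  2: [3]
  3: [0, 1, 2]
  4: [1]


Visit 2, push [3]
Visit 3, push [1, 0]
Visit 0, push []
Visit 1, push [4]
Visit 4, push []

DFS order: [2, 3, 0, 1, 4]


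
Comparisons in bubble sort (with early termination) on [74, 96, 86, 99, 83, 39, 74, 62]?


Algorithm: bubble sort (with early termination)
Input: [74, 96, 86, 99, 83, 39, 74, 62]
Sorted: [39, 62, 74, 74, 83, 86, 96, 99]

28


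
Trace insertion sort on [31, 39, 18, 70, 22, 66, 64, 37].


Initial: [31, 39, 18, 70, 22, 66, 64, 37]
Insert 39: [31, 39, 18, 70, 22, 66, 64, 37]
Insert 18: [18, 31, 39, 70, 22, 66, 64, 37]
Insert 70: [18, 31, 39, 70, 22, 66, 64, 37]
Insert 22: [18, 22, 31, 39, 70, 66, 64, 37]
Insert 66: [18, 22, 31, 39, 66, 70, 64, 37]
Insert 64: [18, 22, 31, 39, 64, 66, 70, 37]
Insert 37: [18, 22, 31, 37, 39, 64, 66, 70]

Sorted: [18, 22, 31, 37, 39, 64, 66, 70]


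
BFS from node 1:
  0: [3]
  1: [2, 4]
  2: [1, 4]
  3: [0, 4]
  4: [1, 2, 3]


Visit 1, enqueue [2, 4]
Visit 2, enqueue []
Visit 4, enqueue [3]
Visit 3, enqueue [0]
Visit 0, enqueue []

BFS order: [1, 2, 4, 3, 0]


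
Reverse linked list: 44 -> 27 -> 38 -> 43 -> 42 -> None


Step 1: curr=44, set curr.next=prev(None) | reversed so far: 44
Step 2: curr=27, set curr.next=prev(44) | reversed so far: 27 -> 44
Step 3: curr=38, set curr.next=prev(27) | reversed so far: 38 -> 27 -> 44
Step 4: curr=43, set curr.next=prev(38) | reversed so far: 43 -> 38 -> 27 -> 44
Step 5: curr=42, set curr.next=prev(43) | reversed so far: 42 -> 43 -> 38 -> 27 -> 44

42 -> 43 -> 38 -> 27 -> 44 -> None


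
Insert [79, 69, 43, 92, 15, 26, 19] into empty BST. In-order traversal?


Insert 79: root
Insert 69: L from 79
Insert 43: L from 79 -> L from 69
Insert 92: R from 79
Insert 15: L from 79 -> L from 69 -> L from 43
Insert 26: L from 79 -> L from 69 -> L from 43 -> R from 15
Insert 19: L from 79 -> L from 69 -> L from 43 -> R from 15 -> L from 26

In-order: [15, 19, 26, 43, 69, 79, 92]


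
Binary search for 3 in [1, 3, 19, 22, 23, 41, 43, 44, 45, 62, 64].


Step 1: lo=0, hi=10, mid=5, val=41
Step 2: lo=0, hi=4, mid=2, val=19
Step 3: lo=0, hi=1, mid=0, val=1
Step 4: lo=1, hi=1, mid=1, val=3

Found at index 1


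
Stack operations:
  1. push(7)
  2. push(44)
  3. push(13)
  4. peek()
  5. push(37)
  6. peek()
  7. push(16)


push(7) -> [7]
push(44) -> [7, 44]
push(13) -> [7, 44, 13]
peek()->13
push(37) -> [7, 44, 13, 37]
peek()->37
push(16) -> [7, 44, 13, 37, 16]

Final stack: [7, 44, 13, 37, 16]


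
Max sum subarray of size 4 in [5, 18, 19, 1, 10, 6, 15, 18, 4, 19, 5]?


[0:4]: 43
[1:5]: 48
[2:6]: 36
[3:7]: 32
[4:8]: 49
[5:9]: 43
[6:10]: 56
[7:11]: 46

Max: 56 at [6:10]


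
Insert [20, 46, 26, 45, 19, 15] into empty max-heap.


Insert 20: [20]
Insert 46: [46, 20]
Insert 26: [46, 20, 26]
Insert 45: [46, 45, 26, 20]
Insert 19: [46, 45, 26, 20, 19]
Insert 15: [46, 45, 26, 20, 19, 15]

Final heap: [46, 45, 26, 20, 19, 15]


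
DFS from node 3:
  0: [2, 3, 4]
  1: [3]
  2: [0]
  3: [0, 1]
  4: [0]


Visit 3, push [1, 0]
Visit 0, push [4, 2]
Visit 2, push []
Visit 4, push []
Visit 1, push []

DFS order: [3, 0, 2, 4, 1]


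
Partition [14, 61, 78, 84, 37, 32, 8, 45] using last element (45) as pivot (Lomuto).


Pivot: 45
  14 <= 45: advance i (no swap)
  37 <= 45: swap -> [14, 37, 78, 84, 61, 32, 8, 45]
  32 <= 45: swap -> [14, 37, 32, 84, 61, 78, 8, 45]
  8 <= 45: swap -> [14, 37, 32, 8, 61, 78, 84, 45]
Place pivot at 4: [14, 37, 32, 8, 45, 78, 84, 61]

Partitioned: [14, 37, 32, 8, 45, 78, 84, 61]


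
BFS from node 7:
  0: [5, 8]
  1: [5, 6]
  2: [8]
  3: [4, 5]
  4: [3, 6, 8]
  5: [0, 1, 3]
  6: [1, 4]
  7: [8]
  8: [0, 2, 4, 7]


Visit 7, enqueue [8]
Visit 8, enqueue [0, 2, 4]
Visit 0, enqueue [5]
Visit 2, enqueue []
Visit 4, enqueue [3, 6]
Visit 5, enqueue [1]
Visit 3, enqueue []
Visit 6, enqueue []
Visit 1, enqueue []

BFS order: [7, 8, 0, 2, 4, 5, 3, 6, 1]


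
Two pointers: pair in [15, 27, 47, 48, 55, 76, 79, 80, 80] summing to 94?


lo=0(15)+hi=8(80)=95
lo=0(15)+hi=7(80)=95
lo=0(15)+hi=6(79)=94

Yes: 15+79=94


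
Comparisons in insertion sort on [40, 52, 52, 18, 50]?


Algorithm: insertion sort
Input: [40, 52, 52, 18, 50]
Sorted: [18, 40, 50, 52, 52]

8


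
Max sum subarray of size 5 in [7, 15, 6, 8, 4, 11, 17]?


[0:5]: 40
[1:6]: 44
[2:7]: 46

Max: 46 at [2:7]


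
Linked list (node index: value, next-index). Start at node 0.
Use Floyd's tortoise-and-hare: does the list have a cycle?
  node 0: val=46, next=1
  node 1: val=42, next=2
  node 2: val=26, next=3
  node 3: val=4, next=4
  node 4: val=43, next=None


Floyd's tortoise (slow, +1) and hare (fast, +2):
  init: slow=0, fast=0
  step 1: slow=1, fast=2
  step 2: slow=2, fast=4
  step 3: fast -> None, no cycle

Cycle: no


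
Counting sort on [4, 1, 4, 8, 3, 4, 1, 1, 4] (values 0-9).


Input: [4, 1, 4, 8, 3, 4, 1, 1, 4]
Counts: [0, 3, 0, 1, 4, 0, 0, 0, 1, 0]

Sorted: [1, 1, 1, 3, 4, 4, 4, 4, 8]


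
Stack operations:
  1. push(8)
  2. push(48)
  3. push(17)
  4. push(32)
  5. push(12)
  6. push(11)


push(8) -> [8]
push(48) -> [8, 48]
push(17) -> [8, 48, 17]
push(32) -> [8, 48, 17, 32]
push(12) -> [8, 48, 17, 32, 12]
push(11) -> [8, 48, 17, 32, 12, 11]

Final stack: [8, 48, 17, 32, 12, 11]


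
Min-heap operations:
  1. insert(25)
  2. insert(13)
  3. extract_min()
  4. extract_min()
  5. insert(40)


insert(25) -> [25]
insert(13) -> [13, 25]
extract_min()->13, [25]
extract_min()->25, []
insert(40) -> [40]

Final heap: [40]


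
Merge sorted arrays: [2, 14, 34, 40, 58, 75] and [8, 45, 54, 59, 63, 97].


Take 2 from A
Take 8 from B
Take 14 from A
Take 34 from A
Take 40 from A
Take 45 from B
Take 54 from B
Take 58 from A
Take 59 from B
Take 63 from B
Take 75 from A

Merged: [2, 8, 14, 34, 40, 45, 54, 58, 59, 63, 75, 97]


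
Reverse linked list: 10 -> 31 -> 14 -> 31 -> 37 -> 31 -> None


Step 1: curr=10, set curr.next=prev(None) | reversed so far: 10
Step 2: curr=31, set curr.next=prev(10) | reversed so far: 31 -> 10
Step 3: curr=14, set curr.next=prev(31) | reversed so far: 14 -> 31 -> 10
Step 4: curr=31, set curr.next=prev(14) | reversed so far: 31 -> 14 -> 31 -> 10
Step 5: curr=37, set curr.next=prev(31) | reversed so far: 37 -> 31 -> 14 -> 31 -> 10
Step 6: curr=31, set curr.next=prev(37) | reversed so far: 31 -> 37 -> 31 -> 14 -> 31 -> 10

31 -> 37 -> 31 -> 14 -> 31 -> 10 -> None


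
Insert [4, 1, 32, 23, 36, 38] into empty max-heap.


Insert 4: [4]
Insert 1: [4, 1]
Insert 32: [32, 1, 4]
Insert 23: [32, 23, 4, 1]
Insert 36: [36, 32, 4, 1, 23]
Insert 38: [38, 32, 36, 1, 23, 4]

Final heap: [38, 32, 36, 1, 23, 4]


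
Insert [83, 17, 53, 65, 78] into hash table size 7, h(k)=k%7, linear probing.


Insert 83: h=6 -> slot 6
Insert 17: h=3 -> slot 3
Insert 53: h=4 -> slot 4
Insert 65: h=2 -> slot 2
Insert 78: h=1 -> slot 1

Table: [None, 78, 65, 17, 53, None, 83]


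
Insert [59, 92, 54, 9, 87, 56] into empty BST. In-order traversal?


Insert 59: root
Insert 92: R from 59
Insert 54: L from 59
Insert 9: L from 59 -> L from 54
Insert 87: R from 59 -> L from 92
Insert 56: L from 59 -> R from 54

In-order: [9, 54, 56, 59, 87, 92]


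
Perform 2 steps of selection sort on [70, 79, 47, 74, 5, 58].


Initial: [70, 79, 47, 74, 5, 58]
Step 1: min=5 at 4
  Swap: [5, 79, 47, 74, 70, 58]
Step 2: min=47 at 2
  Swap: [5, 47, 79, 74, 70, 58]

After 2 steps: [5, 47, 79, 74, 70, 58]


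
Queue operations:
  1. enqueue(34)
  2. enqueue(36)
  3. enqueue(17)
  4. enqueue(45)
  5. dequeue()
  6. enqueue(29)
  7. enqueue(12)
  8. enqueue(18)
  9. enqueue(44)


enqueue(34) -> [34]
enqueue(36) -> [34, 36]
enqueue(17) -> [34, 36, 17]
enqueue(45) -> [34, 36, 17, 45]
dequeue()->34, [36, 17, 45]
enqueue(29) -> [36, 17, 45, 29]
enqueue(12) -> [36, 17, 45, 29, 12]
enqueue(18) -> [36, 17, 45, 29, 12, 18]
enqueue(44) -> [36, 17, 45, 29, 12, 18, 44]

Final queue: [36, 17, 45, 29, 12, 18, 44]


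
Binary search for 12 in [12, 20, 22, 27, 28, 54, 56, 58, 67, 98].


Step 1: lo=0, hi=9, mid=4, val=28
Step 2: lo=0, hi=3, mid=1, val=20
Step 3: lo=0, hi=0, mid=0, val=12

Found at index 0


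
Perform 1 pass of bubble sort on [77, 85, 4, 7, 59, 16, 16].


Initial: [77, 85, 4, 7, 59, 16, 16]
Pass 1: [77, 4, 7, 59, 16, 16, 85] (5 swaps)

After 1 pass: [77, 4, 7, 59, 16, 16, 85]


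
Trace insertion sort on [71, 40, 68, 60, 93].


Initial: [71, 40, 68, 60, 93]
Insert 40: [40, 71, 68, 60, 93]
Insert 68: [40, 68, 71, 60, 93]
Insert 60: [40, 60, 68, 71, 93]
Insert 93: [40, 60, 68, 71, 93]

Sorted: [40, 60, 68, 71, 93]


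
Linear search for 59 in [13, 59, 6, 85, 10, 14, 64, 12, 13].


i=0: 13!=59
i=1: 59==59 found!

Found at 1, 2 comps


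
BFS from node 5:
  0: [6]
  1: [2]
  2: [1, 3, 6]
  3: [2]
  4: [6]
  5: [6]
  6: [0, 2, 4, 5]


Visit 5, enqueue [6]
Visit 6, enqueue [0, 2, 4]
Visit 0, enqueue []
Visit 2, enqueue [1, 3]
Visit 4, enqueue []
Visit 1, enqueue []
Visit 3, enqueue []

BFS order: [5, 6, 0, 2, 4, 1, 3]


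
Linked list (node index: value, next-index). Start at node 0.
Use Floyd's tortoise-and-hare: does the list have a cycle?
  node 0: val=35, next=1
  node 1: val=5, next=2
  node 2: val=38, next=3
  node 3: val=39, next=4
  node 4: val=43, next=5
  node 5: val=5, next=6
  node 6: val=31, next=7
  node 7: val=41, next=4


Floyd's tortoise (slow, +1) and hare (fast, +2):
  init: slow=0, fast=0
  step 1: slow=1, fast=2
  step 2: slow=2, fast=4
  step 3: slow=3, fast=6
  step 4: slow=4, fast=4
  slow == fast at node 4: cycle detected

Cycle: yes


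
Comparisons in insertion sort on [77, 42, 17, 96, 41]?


Algorithm: insertion sort
Input: [77, 42, 17, 96, 41]
Sorted: [17, 41, 42, 77, 96]

8


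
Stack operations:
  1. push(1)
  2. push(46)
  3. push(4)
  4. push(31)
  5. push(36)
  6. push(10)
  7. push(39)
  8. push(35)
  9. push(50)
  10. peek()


push(1) -> [1]
push(46) -> [1, 46]
push(4) -> [1, 46, 4]
push(31) -> [1, 46, 4, 31]
push(36) -> [1, 46, 4, 31, 36]
push(10) -> [1, 46, 4, 31, 36, 10]
push(39) -> [1, 46, 4, 31, 36, 10, 39]
push(35) -> [1, 46, 4, 31, 36, 10, 39, 35]
push(50) -> [1, 46, 4, 31, 36, 10, 39, 35, 50]
peek()->50

Final stack: [1, 46, 4, 31, 36, 10, 39, 35, 50]


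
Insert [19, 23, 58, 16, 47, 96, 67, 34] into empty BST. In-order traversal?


Insert 19: root
Insert 23: R from 19
Insert 58: R from 19 -> R from 23
Insert 16: L from 19
Insert 47: R from 19 -> R from 23 -> L from 58
Insert 96: R from 19 -> R from 23 -> R from 58
Insert 67: R from 19 -> R from 23 -> R from 58 -> L from 96
Insert 34: R from 19 -> R from 23 -> L from 58 -> L from 47

In-order: [16, 19, 23, 34, 47, 58, 67, 96]


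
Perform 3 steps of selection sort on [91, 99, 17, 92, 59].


Initial: [91, 99, 17, 92, 59]
Step 1: min=17 at 2
  Swap: [17, 99, 91, 92, 59]
Step 2: min=59 at 4
  Swap: [17, 59, 91, 92, 99]
Step 3: min=91 at 2
  Swap: [17, 59, 91, 92, 99]

After 3 steps: [17, 59, 91, 92, 99]


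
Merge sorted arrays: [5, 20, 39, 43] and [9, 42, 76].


Take 5 from A
Take 9 from B
Take 20 from A
Take 39 from A
Take 42 from B
Take 43 from A

Merged: [5, 9, 20, 39, 42, 43, 76]


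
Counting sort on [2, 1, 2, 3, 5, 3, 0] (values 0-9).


Input: [2, 1, 2, 3, 5, 3, 0]
Counts: [1, 1, 2, 2, 0, 1, 0, 0, 0, 0]

Sorted: [0, 1, 2, 2, 3, 3, 5]


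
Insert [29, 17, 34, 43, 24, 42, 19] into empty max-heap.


Insert 29: [29]
Insert 17: [29, 17]
Insert 34: [34, 17, 29]
Insert 43: [43, 34, 29, 17]
Insert 24: [43, 34, 29, 17, 24]
Insert 42: [43, 34, 42, 17, 24, 29]
Insert 19: [43, 34, 42, 17, 24, 29, 19]

Final heap: [43, 34, 42, 17, 24, 29, 19]
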